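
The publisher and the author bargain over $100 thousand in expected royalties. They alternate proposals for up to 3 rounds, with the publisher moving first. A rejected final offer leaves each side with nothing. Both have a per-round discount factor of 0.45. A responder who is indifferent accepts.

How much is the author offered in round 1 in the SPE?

Round 3 (the publisher proposes): rejection yields 0 for the author; the publisher offers 0 and keeps 100.
Round 2 (the author proposes): the publisher can get 100 next round, worth 0.45 × 100 = 45 now, so the author offers 45, keeping 55.
Round 1 (the publisher proposes): the author can get 55 next round, worth 0.45 × 55 = 24.75 now, so the publisher offers 24.75, keeping 75.25.

24.75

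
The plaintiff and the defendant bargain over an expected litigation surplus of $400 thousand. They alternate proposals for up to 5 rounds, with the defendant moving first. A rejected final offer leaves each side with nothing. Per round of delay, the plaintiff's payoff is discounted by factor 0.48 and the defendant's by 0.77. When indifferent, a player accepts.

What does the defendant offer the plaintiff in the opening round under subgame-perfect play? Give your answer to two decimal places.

60.48

Work backward from the last round.
Round 5 (the defendant proposes): the plaintiff will accept anything ≥ 0, so the defendant offers 0 and keeps 400.
Round 4 (the plaintiff proposes): the defendant can get 400 next round, worth 0.77 × 400 = 308 now. The plaintiff offers 308 and keeps 400 − 308 = 92.
Round 3 (the defendant proposes): the plaintiff can get 92 next round, worth 0.48 × 92 = 44.16 now. The defendant offers 44.16 and keeps 400 − 44.16 = 355.84.
Round 2 (the plaintiff proposes): the defendant can get 355.84 next round, worth 0.77 × 355.84 = 273.9968 now, so the plaintiff offers 273.9968, keeping 126.0032.
Round 1 (the defendant proposes): the plaintiff can get 126.0032 next round, worth 0.48 × 126.0032 = 60.481536 now; the defendant offers that and keeps 339.518464.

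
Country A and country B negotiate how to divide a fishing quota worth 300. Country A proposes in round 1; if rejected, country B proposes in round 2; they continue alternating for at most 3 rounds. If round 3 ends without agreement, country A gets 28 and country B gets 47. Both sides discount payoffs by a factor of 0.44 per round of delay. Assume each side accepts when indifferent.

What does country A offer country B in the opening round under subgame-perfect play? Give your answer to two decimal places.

By backward induction:
Round 3 (country A proposes): country B gets 47 if talks fail, so country A offers 47 and keeps 253.
Round 2 (country B proposes): country A can get 253 next round, worth 0.44 × 253 = 111.32 now; country B offers that and keeps 188.68.
Round 1 (country A proposes): country B can get 188.68 next round, worth 0.44 × 188.68 = 83.0192 now. Country A offers 83.0192 and keeps 300 − 83.0192 = 216.9808.

83.02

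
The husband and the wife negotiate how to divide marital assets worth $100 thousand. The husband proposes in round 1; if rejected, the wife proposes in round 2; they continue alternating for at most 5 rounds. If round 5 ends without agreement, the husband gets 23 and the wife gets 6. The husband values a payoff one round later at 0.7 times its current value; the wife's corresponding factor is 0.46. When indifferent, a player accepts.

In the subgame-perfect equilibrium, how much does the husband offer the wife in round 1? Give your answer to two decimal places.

Work backward from the last round.
Round 5 (the husband proposes): the wife gets 6 if talks fail, so the husband offers 6 and keeps 94.
Round 4 (the wife proposes): the husband can get 94 next round, worth 0.7 × 94 = 65.8 now. The wife offers 65.8 and keeps 100 − 65.8 = 34.2.
Round 3 (the husband proposes): the wife can get 34.2 next round, worth 0.46 × 34.2 = 15.732 now. The husband offers 15.732 and keeps 100 − 15.732 = 84.268.
Round 2 (the wife proposes): the husband can get 84.268 next round, worth 0.7 × 84.268 = 58.9876 now, so the wife offers 58.9876, keeping 41.0124.
Round 1 (the husband proposes): the wife can get 41.0124 next round, worth 0.46 × 41.0124 = 18.865704 now, so the husband offers 18.865704, keeping 81.134296.

18.87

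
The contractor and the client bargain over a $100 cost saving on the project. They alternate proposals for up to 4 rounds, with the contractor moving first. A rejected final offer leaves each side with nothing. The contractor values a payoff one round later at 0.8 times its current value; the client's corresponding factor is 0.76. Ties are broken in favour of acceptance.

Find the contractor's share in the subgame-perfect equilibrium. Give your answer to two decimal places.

38.59

Round 4 (the client proposes): rejection yields 0 for the contractor; the client offers 0 and keeps 100.
Round 3 (the contractor proposes): the client can get 100 next round, worth 0.76 × 100 = 76 now, so the contractor offers 76, keeping 24.
Round 2 (the client proposes): the contractor can get 24 next round, worth 0.8 × 24 = 19.2 now; the client offers that and keeps 80.8.
Round 1 (the contractor proposes): the client can get 80.8 next round, worth 0.76 × 80.8 = 61.408 now; the contractor offers that and keeps 38.592.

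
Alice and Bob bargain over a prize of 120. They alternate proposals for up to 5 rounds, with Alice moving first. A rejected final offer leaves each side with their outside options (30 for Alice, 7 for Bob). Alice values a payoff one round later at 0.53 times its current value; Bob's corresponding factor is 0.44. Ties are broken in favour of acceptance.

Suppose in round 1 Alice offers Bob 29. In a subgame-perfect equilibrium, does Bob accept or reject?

Reject

Round 5 (Alice proposes): Bob gets 7 if talks fail, so Alice offers 7 and keeps 113.
Round 4 (Bob proposes): Alice can get 113 next round, worth 0.53 × 113 = 59.89 now, so Bob offers 59.89, keeping 60.11.
Round 3 (Alice proposes): Bob can get 60.11 next round, worth 0.44 × 60.11 = 26.4484 now. Alice offers 26.4484 and keeps 120 − 26.4484 = 93.5516.
Round 2 (Bob proposes): Alice can get 93.5516 next round, worth 0.53 × 93.5516 = 49.582348 now; Bob offers that and keeps 70.417652.
So by rejecting in round 1, Bob gets 70.417652 next round, worth 0.44 × 70.417652 = 30.98376688 now.
Offer 29 < 30.98376688, so Bob rejects.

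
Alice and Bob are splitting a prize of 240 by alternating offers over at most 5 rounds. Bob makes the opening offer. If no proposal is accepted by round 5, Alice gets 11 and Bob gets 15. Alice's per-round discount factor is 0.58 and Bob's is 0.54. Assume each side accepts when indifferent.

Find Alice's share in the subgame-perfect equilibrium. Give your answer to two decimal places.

85.17

Work backward from the last round.
Round 5 (Bob proposes): Alice gets 11 if talks fail, so Bob offers 11 and keeps 229.
Round 4 (Alice proposes): Bob can get 229 next round, worth 0.54 × 229 = 123.66 now; Alice offers that and keeps 116.34.
Round 3 (Bob proposes): Alice can get 116.34 next round, worth 0.58 × 116.34 = 67.4772 now, so Bob offers 67.4772, keeping 172.5228.
Round 2 (Alice proposes): Bob can get 172.5228 next round, worth 0.54 × 172.5228 = 93.162312 now; Alice offers that and keeps 146.837688.
Round 1 (Bob proposes): Alice can get 146.837688 next round, worth 0.58 × 146.837688 = 85.16585904 now, so Bob offers 85.16585904, keeping 154.83414096.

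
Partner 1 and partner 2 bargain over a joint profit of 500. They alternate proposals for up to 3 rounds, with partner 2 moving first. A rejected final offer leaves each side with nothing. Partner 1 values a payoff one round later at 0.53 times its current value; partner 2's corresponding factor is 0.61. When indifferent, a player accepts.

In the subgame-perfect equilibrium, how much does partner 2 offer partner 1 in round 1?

Round 3 (partner 2 proposes): partner 1 will accept anything ≥ 0, so partner 2 offers 0 and keeps 500.
Round 2 (partner 1 proposes): partner 2 can get 500 next round, worth 0.61 × 500 = 305 now; partner 1 offers that and keeps 195.
Round 1 (partner 2 proposes): partner 1 can get 195 next round, worth 0.53 × 195 = 103.35 now; partner 2 offers that and keeps 396.65.

103.35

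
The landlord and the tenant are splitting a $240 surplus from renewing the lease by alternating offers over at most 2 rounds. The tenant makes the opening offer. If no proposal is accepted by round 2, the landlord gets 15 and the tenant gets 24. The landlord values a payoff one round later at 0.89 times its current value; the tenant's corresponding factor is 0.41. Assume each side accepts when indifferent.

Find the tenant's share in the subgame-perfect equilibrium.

47.76

Round 2 (the landlord proposes): the tenant gets 24 if talks fail, so the landlord offers 24 and keeps 216.
Round 1 (the tenant proposes): the landlord can get 216 next round, worth 0.89 × 216 = 192.24 now; the tenant offers that and keeps 47.76.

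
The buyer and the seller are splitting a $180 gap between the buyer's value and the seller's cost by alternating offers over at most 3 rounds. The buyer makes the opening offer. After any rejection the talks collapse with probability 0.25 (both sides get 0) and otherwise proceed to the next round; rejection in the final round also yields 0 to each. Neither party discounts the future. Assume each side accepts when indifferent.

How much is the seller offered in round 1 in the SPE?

33.75

By backward induction:
Round 3 (the buyer proposes): the seller will accept anything ≥ 0, so the buyer offers 0 and keeps 180.
Round 2 (the seller proposes): rejecting gives the buyer an expected 0.75 × 180 = 135; the seller offers that and keeps 45.
Round 1 (the buyer proposes): rejecting gives the seller an expected 0.75 × 45 = 33.75. The buyer offers 33.75 and keeps 180 − 33.75 = 146.25.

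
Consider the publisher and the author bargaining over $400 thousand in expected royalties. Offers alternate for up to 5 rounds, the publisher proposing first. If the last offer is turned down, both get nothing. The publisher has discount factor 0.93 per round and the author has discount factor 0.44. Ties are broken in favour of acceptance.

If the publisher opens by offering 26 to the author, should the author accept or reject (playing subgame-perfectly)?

Round 5 (the publisher proposes): the author will accept anything ≥ 0, so the publisher offers 0 and keeps 400.
Round 4 (the author proposes): the publisher can get 400 next round, worth 0.93 × 400 = 372 now, so the author offers 372, keeping 28.
Round 3 (the publisher proposes): the author can get 28 next round, worth 0.44 × 28 = 12.32 now; the publisher offers that and keeps 387.68.
Round 2 (the author proposes): the publisher can get 387.68 next round, worth 0.93 × 387.68 = 360.5424 now, so the author offers 360.5424, keeping 39.4576.
So by rejecting in round 1, the author gets 39.4576 next round, worth 0.44 × 39.4576 = 17.361344 now.
Offer 26 ≥ 17.361344, so the author accepts.

Accept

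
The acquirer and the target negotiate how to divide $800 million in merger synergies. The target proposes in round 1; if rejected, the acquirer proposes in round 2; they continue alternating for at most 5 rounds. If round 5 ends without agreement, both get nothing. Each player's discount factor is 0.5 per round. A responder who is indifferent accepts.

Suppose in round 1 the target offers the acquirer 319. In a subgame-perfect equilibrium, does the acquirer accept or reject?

Round 5 (the target proposes): rejection yields 0 for the acquirer; the target offers 0 and keeps 800.
Round 4 (the acquirer proposes): the target can get 800 next round, worth 0.5 × 800 = 400 now, so the acquirer offers 400, keeping 400.
Round 3 (the target proposes): the acquirer can get 400 next round, worth 0.5 × 400 = 200 now, so the target offers 200, keeping 600.
Round 2 (the acquirer proposes): the target can get 600 next round, worth 0.5 × 600 = 300 now, so the acquirer offers 300, keeping 500.
So by rejecting in round 1, the acquirer gets 500 next round, worth 0.5 × 500 = 250 now.
Offer 319 ≥ 250, so the acquirer accepts.

Accept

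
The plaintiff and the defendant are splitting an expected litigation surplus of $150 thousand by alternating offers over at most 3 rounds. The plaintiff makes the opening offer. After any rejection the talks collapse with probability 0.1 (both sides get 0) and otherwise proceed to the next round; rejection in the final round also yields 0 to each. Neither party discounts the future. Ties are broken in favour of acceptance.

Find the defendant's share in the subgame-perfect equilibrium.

13.5

Round 3 (the plaintiff proposes): the defendant will accept anything ≥ 0, so the plaintiff offers 0 and keeps 150.
Round 2 (the defendant proposes): rejecting gives the plaintiff an expected 0.9 × 150 = 135, so the defendant offers 135, keeping 15.
Round 1 (the plaintiff proposes): rejecting gives the defendant an expected 0.9 × 15 = 13.5; the plaintiff offers that and keeps 136.5.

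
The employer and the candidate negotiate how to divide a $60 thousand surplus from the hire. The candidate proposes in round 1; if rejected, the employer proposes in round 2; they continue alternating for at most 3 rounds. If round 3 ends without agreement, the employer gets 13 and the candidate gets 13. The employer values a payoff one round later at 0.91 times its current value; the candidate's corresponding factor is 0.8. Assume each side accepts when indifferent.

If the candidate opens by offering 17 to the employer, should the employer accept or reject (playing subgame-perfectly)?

Work out the employer's continuation value if the offer is rejected.
Round 3 (the candidate proposes): the employer gets 13 if talks fail, so the candidate offers 13 and keeps 47.
Round 2 (the employer proposes): the candidate can get 47 next round, worth 0.8 × 47 = 37.6 now. The employer offers 37.6 and keeps 60 − 37.6 = 22.4.
So by rejecting in round 1, the employer gets 22.4 next round, worth 0.91 × 22.4 = 20.384 now.
Offer 17 < 20.384, so the employer rejects.

Reject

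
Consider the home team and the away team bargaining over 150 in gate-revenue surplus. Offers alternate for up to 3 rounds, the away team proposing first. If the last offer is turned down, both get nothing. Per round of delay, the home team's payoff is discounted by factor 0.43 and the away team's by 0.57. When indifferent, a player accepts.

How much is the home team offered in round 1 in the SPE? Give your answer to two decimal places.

Work backward from the last round.
Round 3 (the away team proposes): the home team will accept anything ≥ 0, so the away team offers 0 and keeps 150.
Round 2 (the home team proposes): the away team can get 150 next round, worth 0.57 × 150 = 85.5 now, so the home team offers 85.5, keeping 64.5.
Round 1 (the away team proposes): the home team can get 64.5 next round, worth 0.43 × 64.5 = 27.735 now; the away team offers that and keeps 122.265.

27.74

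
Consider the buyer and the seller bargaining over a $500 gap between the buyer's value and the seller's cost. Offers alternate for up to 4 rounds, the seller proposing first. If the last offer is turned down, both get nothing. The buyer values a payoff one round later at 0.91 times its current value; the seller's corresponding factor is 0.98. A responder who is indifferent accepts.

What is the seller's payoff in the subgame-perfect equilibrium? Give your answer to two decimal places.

Round 4 (the buyer proposes): the seller will accept anything ≥ 0, so the buyer offers 0 and keeps 500.
Round 3 (the seller proposes): the buyer can get 500 next round, worth 0.91 × 500 = 455 now, so the seller offers 455, keeping 45.
Round 2 (the buyer proposes): the seller can get 45 next round, worth 0.98 × 45 = 44.1 now. The buyer offers 44.1 and keeps 500 − 44.1 = 455.9.
Round 1 (the seller proposes): the buyer can get 455.9 next round, worth 0.91 × 455.9 = 414.869 now. The seller offers 414.869 and keeps 500 − 414.869 = 85.131.

85.13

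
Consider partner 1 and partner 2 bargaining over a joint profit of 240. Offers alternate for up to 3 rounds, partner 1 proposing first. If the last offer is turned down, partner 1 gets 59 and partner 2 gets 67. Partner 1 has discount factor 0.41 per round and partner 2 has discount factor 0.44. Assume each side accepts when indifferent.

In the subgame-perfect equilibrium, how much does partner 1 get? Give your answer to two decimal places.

165.61

Round 3 (partner 1 proposes): partner 2 gets 67 if talks fail, so partner 1 offers 67 and keeps 173.
Round 2 (partner 2 proposes): partner 1 can get 173 next round, worth 0.41 × 173 = 70.93 now, so partner 2 offers 70.93, keeping 169.07.
Round 1 (partner 1 proposes): partner 2 can get 169.07 next round, worth 0.44 × 169.07 = 74.3908 now, so partner 1 offers 74.3908, keeping 165.6092.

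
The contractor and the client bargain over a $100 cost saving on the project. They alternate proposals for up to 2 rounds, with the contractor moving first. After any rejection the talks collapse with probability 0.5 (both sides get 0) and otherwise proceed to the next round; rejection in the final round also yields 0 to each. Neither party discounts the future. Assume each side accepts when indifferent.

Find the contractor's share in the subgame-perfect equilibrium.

Round 2 (the client proposes): the contractor will accept anything ≥ 0, so the client offers 0 and keeps 100.
Round 1 (the contractor proposes): rejecting gives the client an expected 0.5 × 100 = 50, so the contractor offers 50, keeping 50.

50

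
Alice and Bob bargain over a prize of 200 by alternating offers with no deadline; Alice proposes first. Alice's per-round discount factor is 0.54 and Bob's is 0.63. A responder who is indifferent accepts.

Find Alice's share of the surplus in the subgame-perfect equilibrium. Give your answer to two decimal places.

When Alice proposes, Bob accepts any offer worth at least 0.63 times what Bob would get by proposing next round; and vice versa.
This gives x = 200 − 0.63y and y = 200 − 0.54x, where x and y are each side's share when it proposes.
Hence (1 − 0.63·0.54)x = 200(1 − 0.63), i.e. 0.6598·x = 74.
x ≈ 112.1552; Bob's share is 200 − x ≈ 87.8448.

112.16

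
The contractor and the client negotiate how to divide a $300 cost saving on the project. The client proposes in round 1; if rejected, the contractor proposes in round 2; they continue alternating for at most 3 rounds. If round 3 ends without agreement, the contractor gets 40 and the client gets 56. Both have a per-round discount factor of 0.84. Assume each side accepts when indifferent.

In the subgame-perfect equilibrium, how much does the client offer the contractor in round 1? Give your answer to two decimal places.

Round 3 (the client proposes): the contractor gets 40 if talks fail, so the client offers 40 and keeps 260.
Round 2 (the contractor proposes): the client can get 260 next round, worth 0.84 × 260 = 218.4 now. The contractor offers 218.4 and keeps 300 − 218.4 = 81.6.
Round 1 (the client proposes): the contractor can get 81.6 next round, worth 0.84 × 81.6 = 68.544 now, so the client offers 68.544, keeping 231.456.

68.54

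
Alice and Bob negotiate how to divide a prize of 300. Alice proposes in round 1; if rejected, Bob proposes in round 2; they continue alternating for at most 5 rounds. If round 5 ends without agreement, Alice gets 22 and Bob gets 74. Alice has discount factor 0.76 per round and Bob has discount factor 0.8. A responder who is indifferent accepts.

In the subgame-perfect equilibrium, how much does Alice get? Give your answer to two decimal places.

Round 5 (Alice proposes): Bob gets 74 if talks fail, so Alice offers 74 and keeps 226.
Round 4 (Bob proposes): Alice can get 226 next round, worth 0.76 × 226 = 171.76 now, so Bob offers 171.76, keeping 128.24.
Round 3 (Alice proposes): Bob can get 128.24 next round, worth 0.8 × 128.24 = 102.592 now; Alice offers that and keeps 197.408.
Round 2 (Bob proposes): Alice can get 197.408 next round, worth 0.76 × 197.408 = 150.03008 now; Bob offers that and keeps 149.96992.
Round 1 (Alice proposes): Bob can get 149.96992 next round, worth 0.8 × 149.96992 = 119.975936 now, so Alice offers 119.975936, keeping 180.024064.

180.02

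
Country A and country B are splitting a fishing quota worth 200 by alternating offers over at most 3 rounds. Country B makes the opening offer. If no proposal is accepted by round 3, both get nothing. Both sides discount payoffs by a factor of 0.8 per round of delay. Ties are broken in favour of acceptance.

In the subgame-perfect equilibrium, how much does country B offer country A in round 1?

32

Round 3 (country B proposes): rejection yields 0 for country A; country B offers 0 and keeps 200.
Round 2 (country A proposes): country B can get 200 next round, worth 0.8 × 200 = 160 now; country A offers that and keeps 40.
Round 1 (country B proposes): country A can get 40 next round, worth 0.8 × 40 = 32 now; country B offers that and keeps 168.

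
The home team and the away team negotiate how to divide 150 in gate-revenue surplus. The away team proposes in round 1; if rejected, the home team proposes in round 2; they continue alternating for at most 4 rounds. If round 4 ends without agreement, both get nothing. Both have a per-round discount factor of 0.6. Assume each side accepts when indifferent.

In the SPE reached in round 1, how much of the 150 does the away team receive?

Round 4 (the home team proposes): rejection yields 0 for the away team; the home team offers 0 and keeps 150.
Round 3 (the away team proposes): the home team can get 150 next round, worth 0.6 × 150 = 90 now, so the away team offers 90, keeping 60.
Round 2 (the home team proposes): the away team can get 60 next round, worth 0.6 × 60 = 36 now. The home team offers 36 and keeps 150 − 36 = 114.
Round 1 (the away team proposes): the home team can get 114 next round, worth 0.6 × 114 = 68.4 now; the away team offers that and keeps 81.6.

81.6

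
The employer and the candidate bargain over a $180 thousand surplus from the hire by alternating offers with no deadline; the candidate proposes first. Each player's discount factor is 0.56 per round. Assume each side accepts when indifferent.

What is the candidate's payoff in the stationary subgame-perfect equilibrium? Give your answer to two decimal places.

115.38

When the candidate proposes, the employer accepts any offer worth at least 0.56 times what the employer would get by proposing next round; and vice versa.
This gives x = 180 − 0.56y and y = 180 − 0.56x, where x and y are each side's share when it proposes.
Hence (1 − 0.56·0.56)x = 180(1 − 0.56), i.e. 0.6864·x = 79.2.
x ≈ 115.3846; the employer's share is 180 − x ≈ 64.6154.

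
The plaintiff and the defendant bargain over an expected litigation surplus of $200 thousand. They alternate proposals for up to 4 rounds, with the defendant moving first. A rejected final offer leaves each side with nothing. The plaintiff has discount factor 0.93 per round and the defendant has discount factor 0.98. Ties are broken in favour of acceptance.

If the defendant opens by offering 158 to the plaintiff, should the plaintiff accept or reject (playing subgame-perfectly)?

Work out the plaintiff's continuation value if the offer is rejected.
Round 4 (the plaintiff proposes): rejection yields 0 for the defendant; the plaintiff offers 0 and keeps 200.
Round 3 (the defendant proposes): the plaintiff can get 200 next round, worth 0.93 × 200 = 186 now, so the defendant offers 186, keeping 14.
Round 2 (the plaintiff proposes): the defendant can get 14 next round, worth 0.98 × 14 = 13.72 now, so the plaintiff offers 13.72, keeping 186.28.
So by rejecting in round 1, the plaintiff gets 186.28 next round, worth 0.93 × 186.28 = 173.2404 now.
Offer 158 < 173.2404, so the plaintiff rejects.

Reject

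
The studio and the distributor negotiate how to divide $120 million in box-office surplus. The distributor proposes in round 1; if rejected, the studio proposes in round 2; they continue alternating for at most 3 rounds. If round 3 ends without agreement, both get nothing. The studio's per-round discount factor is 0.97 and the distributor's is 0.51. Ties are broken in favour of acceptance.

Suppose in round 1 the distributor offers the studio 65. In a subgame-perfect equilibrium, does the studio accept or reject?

Accept

Work out the studio's continuation value if the offer is rejected.
Round 3 (the distributor proposes): rejection yields 0 for the studio; the distributor offers 0 and keeps 120.
Round 2 (the studio proposes): the distributor can get 120 next round, worth 0.51 × 120 = 61.2 now, so the studio offers 61.2, keeping 58.8.
So by rejecting in round 1, the studio gets 58.8 next round, worth 0.97 × 58.8 = 57.036 now.
Offer 65 ≥ 57.036, so the studio accepts.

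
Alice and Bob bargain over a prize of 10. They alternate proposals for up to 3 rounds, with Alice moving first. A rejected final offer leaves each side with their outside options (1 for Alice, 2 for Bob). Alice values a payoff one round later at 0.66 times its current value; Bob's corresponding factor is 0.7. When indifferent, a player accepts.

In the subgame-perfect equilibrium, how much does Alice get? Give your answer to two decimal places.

6.70

Round 3 (Alice proposes): Bob gets 2 if talks fail, so Alice offers 2 and keeps 8.
Round 2 (Bob proposes): Alice can get 8 next round, worth 0.66 × 8 = 5.28 now, so Bob offers 5.28, keeping 4.72.
Round 1 (Alice proposes): Bob can get 4.72 next round, worth 0.7 × 4.72 = 3.304 now. Alice offers 3.304 and keeps 10 − 3.304 = 6.696.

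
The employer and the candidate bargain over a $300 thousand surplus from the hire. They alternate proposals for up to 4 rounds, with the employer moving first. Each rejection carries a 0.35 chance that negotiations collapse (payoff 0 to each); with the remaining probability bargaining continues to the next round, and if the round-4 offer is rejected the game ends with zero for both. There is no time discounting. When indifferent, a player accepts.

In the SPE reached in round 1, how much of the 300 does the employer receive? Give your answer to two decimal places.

149.36

By backward induction:
Round 4 (the candidate proposes): the employer will accept anything ≥ 0, so the candidate offers 0 and keeps 300.
Round 3 (the employer proposes): rejecting gives the candidate an expected 0.65 × 300 = 195, so the employer offers 195, keeping 105.
Round 2 (the candidate proposes): rejecting gives the employer an expected 0.65 × 105 = 68.25, so the candidate offers 68.25, keeping 231.75.
Round 1 (the employer proposes): rejecting gives the candidate an expected 0.65 × 231.75 = 150.6375; the employer offers that and keeps 149.3625.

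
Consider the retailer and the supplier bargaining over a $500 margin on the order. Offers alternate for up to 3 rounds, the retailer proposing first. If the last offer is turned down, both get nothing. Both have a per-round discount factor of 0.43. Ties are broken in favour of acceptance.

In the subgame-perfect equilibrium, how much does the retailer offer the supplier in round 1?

122.55

Round 3 (the retailer proposes): rejection yields 0 for the supplier; the retailer offers 0 and keeps 500.
Round 2 (the supplier proposes): the retailer can get 500 next round, worth 0.43 × 500 = 215 now. The supplier offers 215 and keeps 500 − 215 = 285.
Round 1 (the retailer proposes): the supplier can get 285 next round, worth 0.43 × 285 = 122.55 now; the retailer offers that and keeps 377.45.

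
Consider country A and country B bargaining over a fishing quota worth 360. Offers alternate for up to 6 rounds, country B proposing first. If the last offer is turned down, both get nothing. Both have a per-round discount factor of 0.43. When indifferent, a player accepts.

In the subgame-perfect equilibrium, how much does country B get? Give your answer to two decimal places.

Round 6 (country A proposes): rejection yields 0 for country B; country A offers 0 and keeps 360.
Round 5 (country B proposes): country A can get 360 next round, worth 0.43 × 360 = 154.8 now; country B offers that and keeps 205.2.
Round 4 (country A proposes): country B can get 205.2 next round, worth 0.43 × 205.2 = 88.236 now; country A offers that and keeps 271.764.
Round 3 (country B proposes): country A can get 271.764 next round, worth 0.43 × 271.764 = 116.85852 now; country B offers that and keeps 243.14148.
Round 2 (country A proposes): country B can get 243.14148 next round, worth 0.43 × 243.14148 = 104.5508364 now; country A offers that and keeps 255.4491636.
Round 1 (country B proposes): country A can get 255.4491636 next round, worth 0.43 × 255.4491636 = 109.843140348 now, so country B offers 109.843140348, keeping 250.156859652.

250.16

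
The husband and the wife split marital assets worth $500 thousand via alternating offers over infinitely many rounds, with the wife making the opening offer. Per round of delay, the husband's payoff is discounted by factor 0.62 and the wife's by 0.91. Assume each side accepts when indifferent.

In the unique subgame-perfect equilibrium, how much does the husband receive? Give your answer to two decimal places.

64.02

In a stationary SPE each proposer offers the other exactly their discounted continuation value.
If the wife keeps x when proposing and the husband keeps y when proposing, then x = 500 − 0.62y and y = 500 − 0.91x.
Solving: x = 500(1 − 0.62) / (1 − 0.91·0.62) = 190 / 0.4358 ≈ 435.9798.
The husband gets 500 − 435.9798 ≈ 64.0202.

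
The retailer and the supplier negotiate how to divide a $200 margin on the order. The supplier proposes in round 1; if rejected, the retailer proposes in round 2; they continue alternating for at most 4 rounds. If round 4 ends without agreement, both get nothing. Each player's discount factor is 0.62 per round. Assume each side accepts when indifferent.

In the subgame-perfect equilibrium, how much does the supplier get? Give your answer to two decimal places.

105.21

Round 4 (the retailer proposes): rejection yields 0 for the supplier; the retailer offers 0 and keeps 200.
Round 3 (the supplier proposes): the retailer can get 200 next round, worth 0.62 × 200 = 124 now. The supplier offers 124 and keeps 200 − 124 = 76.
Round 2 (the retailer proposes): the supplier can get 76 next round, worth 0.62 × 76 = 47.12 now, so the retailer offers 47.12, keeping 152.88.
Round 1 (the supplier proposes): the retailer can get 152.88 next round, worth 0.62 × 152.88 = 94.7856 now; the supplier offers that and keeps 105.2144.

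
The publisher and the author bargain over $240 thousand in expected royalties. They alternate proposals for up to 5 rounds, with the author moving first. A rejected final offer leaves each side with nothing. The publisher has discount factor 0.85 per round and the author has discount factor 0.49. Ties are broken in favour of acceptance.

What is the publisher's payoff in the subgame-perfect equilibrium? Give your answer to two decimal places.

Round 5 (the author proposes): the publisher will accept anything ≥ 0, so the author offers 0 and keeps 240.
Round 4 (the publisher proposes): the author can get 240 next round, worth 0.49 × 240 = 117.6 now. The publisher offers 117.6 and keeps 240 − 117.6 = 122.4.
Round 3 (the author proposes): the publisher can get 122.4 next round, worth 0.85 × 122.4 = 104.04 now; the author offers that and keeps 135.96.
Round 2 (the publisher proposes): the author can get 135.96 next round, worth 0.49 × 135.96 = 66.6204 now. The publisher offers 66.6204 and keeps 240 − 66.6204 = 173.3796.
Round 1 (the author proposes): the publisher can get 173.3796 next round, worth 0.85 × 173.3796 = 147.37266 now, so the author offers 147.37266, keeping 92.62734.

147.37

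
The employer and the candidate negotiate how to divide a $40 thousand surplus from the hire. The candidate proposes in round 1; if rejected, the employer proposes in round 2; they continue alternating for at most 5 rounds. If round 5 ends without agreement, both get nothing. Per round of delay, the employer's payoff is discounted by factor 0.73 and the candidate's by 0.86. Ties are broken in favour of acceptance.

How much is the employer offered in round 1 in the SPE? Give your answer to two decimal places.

Round 5 (the candidate proposes): rejection yields 0 for the employer; the candidate offers 0 and keeps 40.
Round 4 (the employer proposes): the candidate can get 40 next round, worth 0.86 × 40 = 34.4 now, so the employer offers 34.4, keeping 5.6.
Round 3 (the candidate proposes): the employer can get 5.6 next round, worth 0.73 × 5.6 = 4.088 now. The candidate offers 4.088 and keeps 40 − 4.088 = 35.912.
Round 2 (the employer proposes): the candidate can get 35.912 next round, worth 0.86 × 35.912 = 30.88432 now; the employer offers that and keeps 9.11568.
Round 1 (the candidate proposes): the employer can get 9.11568 next round, worth 0.73 × 9.11568 = 6.6544464 now, so the candidate offers 6.6544464, keeping 33.3455536.

6.65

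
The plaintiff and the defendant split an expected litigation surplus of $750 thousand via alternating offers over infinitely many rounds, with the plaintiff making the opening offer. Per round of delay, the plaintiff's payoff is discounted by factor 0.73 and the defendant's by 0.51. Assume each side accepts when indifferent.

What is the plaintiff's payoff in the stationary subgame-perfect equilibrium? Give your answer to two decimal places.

585.47

When the plaintiff proposes, the defendant accepts any offer worth at least 0.51 times what the defendant would get by proposing next round; and vice versa.
This gives x = 750 − 0.51y and y = 750 − 0.73x, where x and y are each side's share when it proposes.
Hence (1 − 0.51·0.73)x = 750(1 − 0.51), i.e. 0.6277·x = 367.5.
x ≈ 585.4708; the defendant's share is 750 − x ≈ 164.5292.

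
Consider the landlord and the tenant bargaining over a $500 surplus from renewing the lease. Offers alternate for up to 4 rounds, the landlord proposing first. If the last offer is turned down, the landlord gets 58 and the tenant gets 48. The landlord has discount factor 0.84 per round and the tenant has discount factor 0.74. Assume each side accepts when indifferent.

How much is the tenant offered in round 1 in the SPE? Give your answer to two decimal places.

262.51

Work backward from the last round.
Round 4 (the tenant proposes): the landlord gets 58 if talks fail, so the tenant offers 58 and keeps 442.
Round 3 (the landlord proposes): the tenant can get 442 next round, worth 0.74 × 442 = 327.08 now. The landlord offers 327.08 and keeps 500 − 327.08 = 172.92.
Round 2 (the tenant proposes): the landlord can get 172.92 next round, worth 0.84 × 172.92 = 145.2528 now. The tenant offers 145.2528 and keeps 500 − 145.2528 = 354.7472.
Round 1 (the landlord proposes): the tenant can get 354.7472 next round, worth 0.74 × 354.7472 = 262.512928 now, so the landlord offers 262.512928, keeping 237.487072.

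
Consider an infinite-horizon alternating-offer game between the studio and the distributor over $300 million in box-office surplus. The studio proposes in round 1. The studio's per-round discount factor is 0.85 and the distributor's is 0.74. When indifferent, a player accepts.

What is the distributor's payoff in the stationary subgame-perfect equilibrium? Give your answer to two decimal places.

In a stationary SPE each proposer offers the other exactly their discounted continuation value.
If the studio keeps x when proposing and the distributor keeps y when proposing, then x = 300 − 0.74y and y = 300 − 0.85x.
Solving: x = 300(1 − 0.74) / (1 − 0.85·0.74) = 78 / 0.371 ≈ 210.2426.
The distributor gets 300 − 210.2426 ≈ 89.7574.

89.76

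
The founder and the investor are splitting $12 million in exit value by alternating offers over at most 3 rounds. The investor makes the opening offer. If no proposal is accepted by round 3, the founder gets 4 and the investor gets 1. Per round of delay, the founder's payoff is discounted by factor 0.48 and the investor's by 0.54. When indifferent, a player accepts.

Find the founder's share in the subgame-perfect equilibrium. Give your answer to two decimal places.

3.69

Solve by backward induction from round 3.
Round 3 (the investor proposes): the founder gets 4 if talks fail, so the investor offers 4 and keeps 8.
Round 2 (the founder proposes): the investor can get 8 next round, worth 0.54 × 8 = 4.32 now. The founder offers 4.32 and keeps 12 − 4.32 = 7.68.
Round 1 (the investor proposes): the founder can get 7.68 next round, worth 0.48 × 7.68 = 3.6864 now; the investor offers that and keeps 8.3136.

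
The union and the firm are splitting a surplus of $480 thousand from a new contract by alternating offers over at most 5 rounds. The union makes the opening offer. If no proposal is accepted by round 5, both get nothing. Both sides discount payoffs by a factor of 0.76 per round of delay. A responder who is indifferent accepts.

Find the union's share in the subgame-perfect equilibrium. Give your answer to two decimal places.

Round 5 (the union proposes): the firm will accept anything ≥ 0, so the union offers 0 and keeps 480.
Round 4 (the firm proposes): the union can get 480 next round, worth 0.76 × 480 = 364.8 now. The firm offers 364.8 and keeps 480 − 364.8 = 115.2.
Round 3 (the union proposes): the firm can get 115.2 next round, worth 0.76 × 115.2 = 87.552 now. The union offers 87.552 and keeps 480 − 87.552 = 392.448.
Round 2 (the firm proposes): the union can get 392.448 next round, worth 0.76 × 392.448 = 298.26048 now. The firm offers 298.26048 and keeps 480 − 298.26048 = 181.73952.
Round 1 (the union proposes): the firm can get 181.73952 next round, worth 0.76 × 181.73952 = 138.1220352 now; the union offers that and keeps 341.8779648.

341.88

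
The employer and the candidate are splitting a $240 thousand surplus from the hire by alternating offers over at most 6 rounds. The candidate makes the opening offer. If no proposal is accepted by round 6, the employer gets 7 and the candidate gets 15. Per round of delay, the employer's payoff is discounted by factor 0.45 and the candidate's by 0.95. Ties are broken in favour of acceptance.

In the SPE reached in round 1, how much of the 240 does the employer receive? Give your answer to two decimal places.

26.21

By backward induction:
Round 6 (the employer proposes): the candidate gets 15 if talks fail, so the employer offers 15 and keeps 225.
Round 5 (the candidate proposes): the employer can get 225 next round, worth 0.45 × 225 = 101.25 now. The candidate offers 101.25 and keeps 240 − 101.25 = 138.75.
Round 4 (the employer proposes): the candidate can get 138.75 next round, worth 0.95 × 138.75 = 131.8125 now; the employer offers that and keeps 108.1875.
Round 3 (the candidate proposes): the employer can get 108.1875 next round, worth 0.45 × 108.1875 = 48.684375 now, so the candidate offers 48.684375, keeping 191.315625.
Round 2 (the employer proposes): the candidate can get 191.315625 next round, worth 0.95 × 191.315625 = 181.74984375 now, so the employer offers 181.74984375, keeping 58.25015625.
Round 1 (the candidate proposes): the employer can get 58.25015625 next round, worth 0.45 × 58.25015625 = 26.2125703125 now; the candidate offers that and keeps 213.7874296875.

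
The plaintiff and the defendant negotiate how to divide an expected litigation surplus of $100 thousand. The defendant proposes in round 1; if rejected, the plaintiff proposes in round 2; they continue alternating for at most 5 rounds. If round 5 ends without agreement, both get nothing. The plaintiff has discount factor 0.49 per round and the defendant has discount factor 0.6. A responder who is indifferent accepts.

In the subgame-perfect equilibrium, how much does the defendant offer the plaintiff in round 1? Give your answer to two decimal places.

25.36

By backward induction:
Round 5 (the defendant proposes): the plaintiff will accept anything ≥ 0, so the defendant offers 0 and keeps 100.
Round 4 (the plaintiff proposes): the defendant can get 100 next round, worth 0.6 × 100 = 60 now. The plaintiff offers 60 and keeps 100 − 60 = 40.
Round 3 (the defendant proposes): the plaintiff can get 40 next round, worth 0.49 × 40 = 19.6 now. The defendant offers 19.6 and keeps 100 − 19.6 = 80.4.
Round 2 (the plaintiff proposes): the defendant can get 80.4 next round, worth 0.6 × 80.4 = 48.24 now, so the plaintiff offers 48.24, keeping 51.76.
Round 1 (the defendant proposes): the plaintiff can get 51.76 next round, worth 0.49 × 51.76 = 25.3624 now, so the defendant offers 25.3624, keeping 74.6376.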